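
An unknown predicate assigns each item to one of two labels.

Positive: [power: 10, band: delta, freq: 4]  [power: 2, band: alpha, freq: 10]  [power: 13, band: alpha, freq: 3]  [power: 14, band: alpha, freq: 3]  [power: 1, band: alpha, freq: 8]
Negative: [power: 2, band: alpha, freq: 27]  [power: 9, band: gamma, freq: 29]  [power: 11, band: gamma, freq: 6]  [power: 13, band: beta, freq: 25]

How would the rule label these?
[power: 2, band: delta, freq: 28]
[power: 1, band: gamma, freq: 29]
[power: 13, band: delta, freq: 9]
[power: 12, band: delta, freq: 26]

Negative, Negative, Positive, Negative

Rule: freq ≠ 6 AND freq ≤ 10. This holds for each 'Positive' example and fails for each 'Negative' one.
[power: 2, band: delta, freq: 28] → freq = 28 → Negative. [power: 1, band: gamma, freq: 29] → freq = 29 → Negative. [power: 13, band: delta, freq: 9] → freq = 9 → Positive. [power: 12, band: delta, freq: 26] → freq = 26 → Negative.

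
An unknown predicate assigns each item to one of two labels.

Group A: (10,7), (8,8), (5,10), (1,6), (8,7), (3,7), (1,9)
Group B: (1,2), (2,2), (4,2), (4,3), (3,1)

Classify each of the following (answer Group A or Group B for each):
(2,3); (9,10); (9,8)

Group B, Group A, Group A

A rule that fits every label: second ≥ 4 — true of each 'Group A' example, false of each 'Group B' one.
(2,3): second 3, lacks this property → Group B.
(9,10): second 10, matches → Group A.
(9,8): second 8, matches → Group A.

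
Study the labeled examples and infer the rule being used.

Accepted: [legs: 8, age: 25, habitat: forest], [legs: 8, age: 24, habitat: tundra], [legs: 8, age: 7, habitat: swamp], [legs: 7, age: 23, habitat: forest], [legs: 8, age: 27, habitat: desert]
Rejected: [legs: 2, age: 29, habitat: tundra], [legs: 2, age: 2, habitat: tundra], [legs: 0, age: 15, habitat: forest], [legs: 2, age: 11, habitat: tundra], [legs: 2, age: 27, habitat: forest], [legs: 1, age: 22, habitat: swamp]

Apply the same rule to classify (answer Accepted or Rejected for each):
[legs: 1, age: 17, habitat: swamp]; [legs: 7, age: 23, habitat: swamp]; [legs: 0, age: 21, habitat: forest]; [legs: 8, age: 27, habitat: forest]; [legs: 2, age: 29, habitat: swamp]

Rejected, Accepted, Rejected, Accepted, Rejected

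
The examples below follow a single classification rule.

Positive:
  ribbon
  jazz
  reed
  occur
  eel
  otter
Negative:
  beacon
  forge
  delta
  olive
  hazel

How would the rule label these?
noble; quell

Negative, Positive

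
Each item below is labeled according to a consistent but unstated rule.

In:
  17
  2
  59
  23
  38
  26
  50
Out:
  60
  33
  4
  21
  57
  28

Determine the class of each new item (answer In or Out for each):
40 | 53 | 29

Out, In, In

All 'In' examples share one property — ≡ 2 (mod 3) — and every 'Out' example lacks it.
40: Out (40 mod 3 = 1). 53: In (53 mod 3 = 2). 29: In (29 mod 3 = 2).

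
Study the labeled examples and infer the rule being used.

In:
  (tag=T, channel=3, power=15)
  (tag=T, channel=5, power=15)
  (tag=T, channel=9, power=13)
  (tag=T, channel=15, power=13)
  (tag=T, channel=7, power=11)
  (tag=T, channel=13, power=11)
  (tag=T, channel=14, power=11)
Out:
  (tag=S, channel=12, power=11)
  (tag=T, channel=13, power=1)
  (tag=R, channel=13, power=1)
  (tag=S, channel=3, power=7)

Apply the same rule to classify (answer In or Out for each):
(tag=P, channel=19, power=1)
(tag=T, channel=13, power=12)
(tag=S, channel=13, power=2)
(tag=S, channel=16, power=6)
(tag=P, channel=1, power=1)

Out, In, Out, Out, Out

The rule appears to be: tag is T AND power ≥ 7.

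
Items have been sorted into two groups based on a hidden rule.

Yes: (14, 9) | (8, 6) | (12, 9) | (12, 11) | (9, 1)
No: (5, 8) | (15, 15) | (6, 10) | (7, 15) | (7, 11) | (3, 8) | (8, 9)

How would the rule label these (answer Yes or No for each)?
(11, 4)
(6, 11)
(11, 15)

A rule that fits every label: first > second — true of each 'Yes' example, false of each 'No' one.
Yes: (11, 4), since 11 > 4. No: (6, 11), since 6 < 11. No: (11, 15), since 11 < 15.

Yes, No, No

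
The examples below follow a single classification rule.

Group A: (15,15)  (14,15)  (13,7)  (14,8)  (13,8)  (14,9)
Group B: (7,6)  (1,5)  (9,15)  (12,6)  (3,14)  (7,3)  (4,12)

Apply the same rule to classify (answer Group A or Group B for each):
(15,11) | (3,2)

Group A, Group B

The rule appears to be: first ≥ 13.
Group A: (15,11), since first 15. Group B: (3,2), since first 3.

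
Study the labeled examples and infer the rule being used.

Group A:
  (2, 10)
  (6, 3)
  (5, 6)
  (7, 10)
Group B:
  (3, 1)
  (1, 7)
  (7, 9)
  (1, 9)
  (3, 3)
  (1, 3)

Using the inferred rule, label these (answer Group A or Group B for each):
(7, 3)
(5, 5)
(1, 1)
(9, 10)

Group B, Group B, Group B, Group A

Comparing the two groups points to one rule — product is even.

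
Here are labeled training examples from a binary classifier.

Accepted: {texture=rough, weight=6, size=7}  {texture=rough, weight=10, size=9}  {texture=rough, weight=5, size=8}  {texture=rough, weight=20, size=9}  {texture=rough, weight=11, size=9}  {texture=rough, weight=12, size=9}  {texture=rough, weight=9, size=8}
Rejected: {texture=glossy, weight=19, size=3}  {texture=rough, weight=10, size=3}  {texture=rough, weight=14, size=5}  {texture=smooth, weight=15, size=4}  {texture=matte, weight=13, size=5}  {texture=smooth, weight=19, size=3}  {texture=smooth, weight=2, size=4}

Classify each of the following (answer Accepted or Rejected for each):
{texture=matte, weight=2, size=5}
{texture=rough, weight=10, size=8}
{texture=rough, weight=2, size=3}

Rejected, Accepted, Rejected

All 'Accepted' examples share one property — size ≥ 7 — and every 'Rejected' example lacks it.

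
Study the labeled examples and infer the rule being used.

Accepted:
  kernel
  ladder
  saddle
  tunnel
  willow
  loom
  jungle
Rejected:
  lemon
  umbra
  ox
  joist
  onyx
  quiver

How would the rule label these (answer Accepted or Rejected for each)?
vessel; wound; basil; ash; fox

Accepted, Rejected, Rejected, Rejected, Rejected

'Accepted' ⟺ even length AND contains 'l'.
vessel — length 6, has 'l', hence Accepted. wound — length 5, no 'l', hence Rejected. basil — length 5, has 'l', hence Rejected. ash — length 3, no 'l', hence Rejected. fox — length 3, no 'l', hence Rejected.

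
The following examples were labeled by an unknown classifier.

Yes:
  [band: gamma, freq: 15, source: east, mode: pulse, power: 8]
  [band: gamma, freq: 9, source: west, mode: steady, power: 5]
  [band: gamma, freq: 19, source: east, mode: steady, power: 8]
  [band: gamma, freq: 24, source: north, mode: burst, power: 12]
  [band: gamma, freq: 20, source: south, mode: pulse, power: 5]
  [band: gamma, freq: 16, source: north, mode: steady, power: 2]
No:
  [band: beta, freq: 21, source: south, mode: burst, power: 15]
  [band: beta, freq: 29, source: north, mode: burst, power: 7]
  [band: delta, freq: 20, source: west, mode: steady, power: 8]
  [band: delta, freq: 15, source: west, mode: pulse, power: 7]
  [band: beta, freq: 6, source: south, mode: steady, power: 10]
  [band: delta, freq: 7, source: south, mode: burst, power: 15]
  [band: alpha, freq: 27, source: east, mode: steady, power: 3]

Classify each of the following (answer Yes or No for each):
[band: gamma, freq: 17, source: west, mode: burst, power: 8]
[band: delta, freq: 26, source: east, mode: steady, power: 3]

Yes, No

Checking candidate rules against both groups, what survives is: band is gamma.
[band: gamma, freq: 17, source: west, mode: burst, power: 8]: band is gamma — matches, so Yes. [band: delta, freq: 26, source: east, mode: steady, power: 3]: band is delta — fails the rule, so No.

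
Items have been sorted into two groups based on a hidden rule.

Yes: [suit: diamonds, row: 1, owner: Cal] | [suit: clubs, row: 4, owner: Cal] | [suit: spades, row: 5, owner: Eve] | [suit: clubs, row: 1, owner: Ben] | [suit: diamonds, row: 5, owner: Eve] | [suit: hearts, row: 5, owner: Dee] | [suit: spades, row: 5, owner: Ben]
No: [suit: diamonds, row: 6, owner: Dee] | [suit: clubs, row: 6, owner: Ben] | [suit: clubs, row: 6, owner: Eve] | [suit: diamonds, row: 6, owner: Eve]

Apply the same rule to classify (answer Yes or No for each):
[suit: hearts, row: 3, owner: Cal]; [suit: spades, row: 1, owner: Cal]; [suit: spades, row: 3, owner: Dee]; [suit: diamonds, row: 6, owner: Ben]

The rule appears to be: row ≤ 5.

Yes, Yes, Yes, No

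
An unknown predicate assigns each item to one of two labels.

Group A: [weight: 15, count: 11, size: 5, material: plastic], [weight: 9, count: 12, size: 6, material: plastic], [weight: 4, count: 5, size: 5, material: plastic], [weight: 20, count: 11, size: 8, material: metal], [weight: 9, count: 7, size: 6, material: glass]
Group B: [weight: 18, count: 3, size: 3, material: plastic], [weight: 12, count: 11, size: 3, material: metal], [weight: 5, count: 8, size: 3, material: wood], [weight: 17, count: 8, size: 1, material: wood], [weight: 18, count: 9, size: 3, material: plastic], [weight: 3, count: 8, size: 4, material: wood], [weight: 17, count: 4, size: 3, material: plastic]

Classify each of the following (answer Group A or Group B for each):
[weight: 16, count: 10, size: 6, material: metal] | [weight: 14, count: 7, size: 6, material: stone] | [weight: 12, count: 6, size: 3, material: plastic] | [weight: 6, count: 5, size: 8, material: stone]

The common property of the 'Group A' items is: size ≥ 5. No 'Group B' item has it.
[weight: 16, count: 10, size: 6, material: metal] → size = 6 → Group A. [weight: 14, count: 7, size: 6, material: stone] → size = 6 → Group A. [weight: 12, count: 6, size: 3, material: plastic] → size = 3 → Group B. [weight: 6, count: 5, size: 8, material: stone] → size = 8 → Group A.

Group A, Group A, Group B, Group A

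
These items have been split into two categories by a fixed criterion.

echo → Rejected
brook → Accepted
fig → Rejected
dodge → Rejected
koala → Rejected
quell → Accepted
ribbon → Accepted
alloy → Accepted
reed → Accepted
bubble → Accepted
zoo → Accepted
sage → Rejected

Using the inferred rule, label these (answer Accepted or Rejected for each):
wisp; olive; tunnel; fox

The rule appears to be: has a double letter.

Rejected, Rejected, Accepted, Rejected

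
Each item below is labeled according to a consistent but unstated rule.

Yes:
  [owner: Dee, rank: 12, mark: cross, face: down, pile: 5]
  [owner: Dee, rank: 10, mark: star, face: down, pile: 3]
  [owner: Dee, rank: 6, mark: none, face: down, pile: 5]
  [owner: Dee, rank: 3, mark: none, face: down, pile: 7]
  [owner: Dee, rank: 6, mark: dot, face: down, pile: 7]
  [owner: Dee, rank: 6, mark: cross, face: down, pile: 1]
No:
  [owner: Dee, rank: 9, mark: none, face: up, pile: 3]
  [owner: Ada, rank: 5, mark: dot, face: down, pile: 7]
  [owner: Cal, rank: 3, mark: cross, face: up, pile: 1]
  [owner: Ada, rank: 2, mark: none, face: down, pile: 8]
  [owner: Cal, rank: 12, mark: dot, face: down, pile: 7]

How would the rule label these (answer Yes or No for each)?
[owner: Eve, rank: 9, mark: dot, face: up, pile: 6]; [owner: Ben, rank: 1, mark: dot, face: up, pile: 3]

The classifier is using: owner is Dee AND face is down.
[owner: Eve, rank: 9, mark: dot, face: up, pile: 6]: owner is Eve, face is up, doesn't match → No. [owner: Ben, rank: 1, mark: dot, face: up, pile: 3]: owner is Ben, face is up, doesn't match → No.

No, No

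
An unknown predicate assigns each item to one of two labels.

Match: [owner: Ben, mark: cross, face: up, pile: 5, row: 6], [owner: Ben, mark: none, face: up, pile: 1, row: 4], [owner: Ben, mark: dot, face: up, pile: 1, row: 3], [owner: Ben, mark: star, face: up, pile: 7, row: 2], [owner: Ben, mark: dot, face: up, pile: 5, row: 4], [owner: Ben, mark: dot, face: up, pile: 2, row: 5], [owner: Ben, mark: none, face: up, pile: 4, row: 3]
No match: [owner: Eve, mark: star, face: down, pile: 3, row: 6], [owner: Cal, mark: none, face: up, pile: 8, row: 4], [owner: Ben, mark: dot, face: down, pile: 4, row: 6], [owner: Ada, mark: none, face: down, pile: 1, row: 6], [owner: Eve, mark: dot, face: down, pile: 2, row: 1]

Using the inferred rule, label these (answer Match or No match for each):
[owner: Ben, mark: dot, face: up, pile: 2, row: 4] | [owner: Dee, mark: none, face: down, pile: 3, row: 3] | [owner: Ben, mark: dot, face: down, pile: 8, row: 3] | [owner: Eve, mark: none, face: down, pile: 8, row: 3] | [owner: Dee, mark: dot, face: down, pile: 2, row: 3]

Match, No match, No match, No match, No match

One predicate separates the groups cleanly: owner is Ben AND face is up.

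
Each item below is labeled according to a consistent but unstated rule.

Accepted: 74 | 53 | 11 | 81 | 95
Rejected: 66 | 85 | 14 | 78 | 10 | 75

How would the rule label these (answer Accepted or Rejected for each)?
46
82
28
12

Accepted, Rejected, Rejected, Rejected

The common property of the 'Accepted' items is: ≡ 4 (mod 7). No 'Rejected' item has it.
46 — 46 mod 7 = 4, hence Accepted. 82 — 82 mod 7 = 5, hence Rejected. 28 — 28 mod 7 = 0, hence Rejected. 12 — 12 mod 7 = 5, hence Rejected.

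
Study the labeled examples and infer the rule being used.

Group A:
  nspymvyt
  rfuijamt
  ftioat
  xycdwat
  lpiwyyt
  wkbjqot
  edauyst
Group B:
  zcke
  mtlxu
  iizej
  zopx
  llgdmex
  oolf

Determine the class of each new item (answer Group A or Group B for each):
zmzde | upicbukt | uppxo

Comparing the two groups points to one rule — ends with 't'.
zmzde → ends with 'e' → Group B.
upicbukt → ends with 't' → Group A.
uppxo → ends with 'o' → Group B.

Group B, Group A, Group B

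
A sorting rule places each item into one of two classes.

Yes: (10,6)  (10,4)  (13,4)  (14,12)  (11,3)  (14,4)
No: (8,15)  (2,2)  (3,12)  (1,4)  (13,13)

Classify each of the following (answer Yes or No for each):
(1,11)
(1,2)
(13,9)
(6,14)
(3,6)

One predicate separates the groups cleanly: first > second.
No: (1,11), since 1 < 11. No: (1,2), since 1 < 2. Yes: (13,9), since 13 > 9. No: (6,14), since 6 < 14. No: (3,6), since 3 < 6.

No, No, Yes, No, No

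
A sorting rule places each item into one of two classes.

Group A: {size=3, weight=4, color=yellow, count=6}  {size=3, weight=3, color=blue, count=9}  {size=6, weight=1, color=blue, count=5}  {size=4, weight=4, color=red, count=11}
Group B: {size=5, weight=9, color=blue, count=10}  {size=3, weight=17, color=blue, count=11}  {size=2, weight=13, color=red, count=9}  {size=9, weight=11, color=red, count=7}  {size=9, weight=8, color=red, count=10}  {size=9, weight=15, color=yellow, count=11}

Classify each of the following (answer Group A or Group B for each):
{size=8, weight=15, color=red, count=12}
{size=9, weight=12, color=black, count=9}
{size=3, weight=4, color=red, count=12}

Group B, Group B, Group A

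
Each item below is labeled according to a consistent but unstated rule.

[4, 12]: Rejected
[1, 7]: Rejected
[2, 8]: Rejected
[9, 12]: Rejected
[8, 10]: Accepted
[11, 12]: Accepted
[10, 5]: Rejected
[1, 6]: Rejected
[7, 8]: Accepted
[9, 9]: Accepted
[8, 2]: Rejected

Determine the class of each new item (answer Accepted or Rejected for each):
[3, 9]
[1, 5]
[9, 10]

The pattern is that an item is 'Accepted' exactly when: |first − second| ≤ 2.
[3, 9]: |3−9| = 6, lacks this property → Rejected.
[1, 5]: |1−5| = 4, lacks this property → Rejected.
[9, 10]: |9−10| = 1, qualifies → Accepted.

Rejected, Rejected, Accepted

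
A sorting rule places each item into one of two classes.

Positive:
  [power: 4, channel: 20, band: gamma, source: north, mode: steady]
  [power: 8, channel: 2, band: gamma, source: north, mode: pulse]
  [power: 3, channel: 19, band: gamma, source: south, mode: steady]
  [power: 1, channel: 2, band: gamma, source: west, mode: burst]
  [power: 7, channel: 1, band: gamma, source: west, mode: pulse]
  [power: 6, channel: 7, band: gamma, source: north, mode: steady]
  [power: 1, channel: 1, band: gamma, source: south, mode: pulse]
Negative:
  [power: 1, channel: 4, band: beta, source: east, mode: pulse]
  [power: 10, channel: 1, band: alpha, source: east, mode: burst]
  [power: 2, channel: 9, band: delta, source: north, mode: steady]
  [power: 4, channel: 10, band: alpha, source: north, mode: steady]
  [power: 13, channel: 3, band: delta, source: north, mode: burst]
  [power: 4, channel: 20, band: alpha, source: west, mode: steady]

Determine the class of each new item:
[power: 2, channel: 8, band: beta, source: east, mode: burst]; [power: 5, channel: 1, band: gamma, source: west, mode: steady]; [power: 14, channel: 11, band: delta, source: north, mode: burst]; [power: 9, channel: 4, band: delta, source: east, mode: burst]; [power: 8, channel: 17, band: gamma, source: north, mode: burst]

Looking at the examples, the only property every 'Positive' case has and every 'Negative' case lacks is: band is gamma.

Negative, Positive, Negative, Negative, Positive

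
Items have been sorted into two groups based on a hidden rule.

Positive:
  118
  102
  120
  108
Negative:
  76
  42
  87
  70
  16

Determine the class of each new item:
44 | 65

Negative, Negative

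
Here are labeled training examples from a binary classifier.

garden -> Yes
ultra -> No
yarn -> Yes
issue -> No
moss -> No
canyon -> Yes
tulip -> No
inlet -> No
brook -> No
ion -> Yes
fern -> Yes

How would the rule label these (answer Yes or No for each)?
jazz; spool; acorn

No, No, Yes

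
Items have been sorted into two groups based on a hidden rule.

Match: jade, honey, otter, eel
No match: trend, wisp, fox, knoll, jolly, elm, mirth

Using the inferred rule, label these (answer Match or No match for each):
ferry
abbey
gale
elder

No match, Match, Match, Match

The pattern is that an item is 'Match' exactly when: has ≥ 2 vowels.
ferry — 1 vowel, hence No match. abbey — 2 vowels, hence Match. gale — 2 vowels, hence Match. elder — 2 vowels, hence Match.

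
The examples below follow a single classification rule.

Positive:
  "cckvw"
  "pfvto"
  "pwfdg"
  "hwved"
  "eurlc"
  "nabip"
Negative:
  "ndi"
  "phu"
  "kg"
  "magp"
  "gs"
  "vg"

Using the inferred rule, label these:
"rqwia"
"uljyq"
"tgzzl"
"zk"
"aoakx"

Rule: length 5. This holds for each 'Positive' example and fails for each 'Negative' one.
"rqwia": Positive (length 5). "uljyq": Positive (length 5). "tgzzl": Positive (length 5). "zk": Negative (length 2). "aoakx": Positive (length 5).

Positive, Positive, Positive, Negative, Positive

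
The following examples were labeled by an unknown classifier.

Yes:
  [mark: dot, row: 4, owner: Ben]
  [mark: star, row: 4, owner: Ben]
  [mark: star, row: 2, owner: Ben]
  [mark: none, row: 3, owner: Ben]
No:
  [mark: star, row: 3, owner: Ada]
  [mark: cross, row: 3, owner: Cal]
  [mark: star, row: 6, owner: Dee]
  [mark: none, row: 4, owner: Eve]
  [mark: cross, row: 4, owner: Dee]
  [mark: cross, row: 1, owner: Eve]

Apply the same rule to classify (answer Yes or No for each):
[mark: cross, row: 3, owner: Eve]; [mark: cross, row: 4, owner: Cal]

Comparing the two groups points to one rule — owner is Ben.
No: [mark: cross, row: 3, owner: Eve], since owner is Eve.
No: [mark: cross, row: 4, owner: Cal], since owner is Cal.

No, No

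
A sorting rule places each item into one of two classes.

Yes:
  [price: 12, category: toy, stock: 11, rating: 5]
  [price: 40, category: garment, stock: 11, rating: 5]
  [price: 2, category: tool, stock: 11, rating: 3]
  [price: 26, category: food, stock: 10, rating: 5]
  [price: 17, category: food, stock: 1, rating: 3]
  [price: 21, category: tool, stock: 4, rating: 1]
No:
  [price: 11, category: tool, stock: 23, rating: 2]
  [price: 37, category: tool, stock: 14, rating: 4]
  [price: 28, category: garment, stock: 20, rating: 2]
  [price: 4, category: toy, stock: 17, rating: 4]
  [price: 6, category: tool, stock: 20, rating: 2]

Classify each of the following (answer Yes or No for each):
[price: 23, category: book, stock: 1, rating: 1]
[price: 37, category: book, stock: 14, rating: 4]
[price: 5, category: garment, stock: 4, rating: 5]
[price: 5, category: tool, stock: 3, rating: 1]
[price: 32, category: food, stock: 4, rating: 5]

A rule that fits every label: stock ≤ 11 — true of each 'Yes' example, false of each 'No' one.

Yes, No, Yes, Yes, Yes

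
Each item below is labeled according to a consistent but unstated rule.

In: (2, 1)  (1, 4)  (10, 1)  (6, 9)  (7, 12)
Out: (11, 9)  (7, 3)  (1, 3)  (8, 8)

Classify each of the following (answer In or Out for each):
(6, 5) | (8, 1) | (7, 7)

In, In, Out

The simplest hypothesis consistent with all the labels is: sum is odd.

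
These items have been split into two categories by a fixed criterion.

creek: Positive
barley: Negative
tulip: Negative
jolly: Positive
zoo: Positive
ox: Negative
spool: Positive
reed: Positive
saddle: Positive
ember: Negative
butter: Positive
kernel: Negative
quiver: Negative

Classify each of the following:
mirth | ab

Negative, Negative

All 'Positive' examples share one property — has a double letter — and every 'Negative' example lacks it.
mirth: no doubled letter, doesn't match → Negative. ab: no doubled letter, doesn't match → Negative.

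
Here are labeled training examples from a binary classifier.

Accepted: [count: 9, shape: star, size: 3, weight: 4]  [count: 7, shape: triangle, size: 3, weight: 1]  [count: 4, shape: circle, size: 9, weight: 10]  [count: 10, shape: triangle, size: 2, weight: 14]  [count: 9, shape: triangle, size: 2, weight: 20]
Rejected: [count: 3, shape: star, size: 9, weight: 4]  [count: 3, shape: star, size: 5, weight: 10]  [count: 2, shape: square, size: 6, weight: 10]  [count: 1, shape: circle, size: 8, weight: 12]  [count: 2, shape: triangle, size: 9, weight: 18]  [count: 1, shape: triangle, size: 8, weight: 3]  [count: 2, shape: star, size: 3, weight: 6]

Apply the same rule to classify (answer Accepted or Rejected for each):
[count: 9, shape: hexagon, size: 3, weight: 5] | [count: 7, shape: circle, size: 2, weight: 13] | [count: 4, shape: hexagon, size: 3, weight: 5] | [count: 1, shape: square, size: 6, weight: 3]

A rule that fits every label: count ≥ 4 — true of each 'Accepted' example, false of each 'Rejected' one.

Accepted, Accepted, Accepted, Rejected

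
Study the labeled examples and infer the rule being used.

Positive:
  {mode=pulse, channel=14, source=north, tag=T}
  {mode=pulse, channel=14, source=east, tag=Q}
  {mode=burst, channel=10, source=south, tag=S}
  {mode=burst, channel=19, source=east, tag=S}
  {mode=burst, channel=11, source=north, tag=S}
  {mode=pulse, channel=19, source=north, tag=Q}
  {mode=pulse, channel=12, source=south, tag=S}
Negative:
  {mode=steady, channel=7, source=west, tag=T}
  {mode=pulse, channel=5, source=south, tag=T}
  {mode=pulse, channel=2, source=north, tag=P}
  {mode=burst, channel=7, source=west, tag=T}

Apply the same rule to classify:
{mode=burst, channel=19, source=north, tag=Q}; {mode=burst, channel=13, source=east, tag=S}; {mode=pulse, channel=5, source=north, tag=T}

Positive, Positive, Negative

The distinguishing property — channel ≥ 10 — holds for all the 'Positive' cases and none of the 'Negative' cases.
Positive: {mode=burst, channel=19, source=north, tag=Q}, since channel = 19.
Positive: {mode=burst, channel=13, source=east, tag=S}, since channel = 13.
Negative: {mode=pulse, channel=5, source=north, tag=T}, since channel = 5.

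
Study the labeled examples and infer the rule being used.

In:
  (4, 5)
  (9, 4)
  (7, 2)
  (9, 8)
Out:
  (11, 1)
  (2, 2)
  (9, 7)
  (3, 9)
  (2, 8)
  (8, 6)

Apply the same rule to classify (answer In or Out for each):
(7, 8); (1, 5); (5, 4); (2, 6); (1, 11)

In, Out, In, Out, Out

Every 'In' example satisfies: sum is odd. None of the 'Out' examples do.
In: (7, 8), since 7+8 = 15. Out: (1, 5), since 1+5 = 6. In: (5, 4), since 5+4 = 9. Out: (2, 6), since 2+6 = 8. Out: (1, 11), since 1+11 = 12.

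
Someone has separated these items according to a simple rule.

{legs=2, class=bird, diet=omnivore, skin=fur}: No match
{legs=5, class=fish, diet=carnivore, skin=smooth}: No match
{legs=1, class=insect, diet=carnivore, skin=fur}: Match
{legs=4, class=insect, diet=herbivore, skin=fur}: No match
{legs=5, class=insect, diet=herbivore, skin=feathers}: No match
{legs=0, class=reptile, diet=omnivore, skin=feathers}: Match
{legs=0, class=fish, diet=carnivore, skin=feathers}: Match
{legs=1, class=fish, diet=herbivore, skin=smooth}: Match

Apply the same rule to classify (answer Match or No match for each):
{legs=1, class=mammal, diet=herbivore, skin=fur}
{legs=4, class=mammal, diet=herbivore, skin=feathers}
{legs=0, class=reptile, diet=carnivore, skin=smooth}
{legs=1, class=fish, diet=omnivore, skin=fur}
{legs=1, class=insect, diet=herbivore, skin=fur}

The common property of the 'Match' items is: legs ≤ 1. No 'No match' item has it.
{legs=1, class=mammal, diet=herbivore, skin=fur} — legs = 1, hence Match. {legs=4, class=mammal, diet=herbivore, skin=feathers} — legs = 4, hence No match. {legs=0, class=reptile, diet=carnivore, skin=smooth} — legs = 0, hence Match. {legs=1, class=fish, diet=omnivore, skin=fur} — legs = 1, hence Match. {legs=1, class=insect, diet=herbivore, skin=fur} — legs = 1, hence Match.

Match, No match, Match, Match, Match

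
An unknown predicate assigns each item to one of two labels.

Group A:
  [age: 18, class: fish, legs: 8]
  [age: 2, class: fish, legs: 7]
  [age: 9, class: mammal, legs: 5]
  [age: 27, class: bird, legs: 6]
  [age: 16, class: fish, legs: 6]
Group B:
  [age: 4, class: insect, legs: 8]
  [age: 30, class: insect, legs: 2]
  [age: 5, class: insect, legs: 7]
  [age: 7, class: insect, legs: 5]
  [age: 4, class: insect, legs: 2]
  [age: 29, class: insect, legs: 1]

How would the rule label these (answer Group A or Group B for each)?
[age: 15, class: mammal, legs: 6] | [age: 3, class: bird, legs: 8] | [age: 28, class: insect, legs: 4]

Group A, Group A, Group B

The classifier is using: class is not insect.
Group A: [age: 15, class: mammal, legs: 6], since class is mammal. Group A: [age: 3, class: bird, legs: 8], since class is bird. Group B: [age: 28, class: insect, legs: 4], since class is insect.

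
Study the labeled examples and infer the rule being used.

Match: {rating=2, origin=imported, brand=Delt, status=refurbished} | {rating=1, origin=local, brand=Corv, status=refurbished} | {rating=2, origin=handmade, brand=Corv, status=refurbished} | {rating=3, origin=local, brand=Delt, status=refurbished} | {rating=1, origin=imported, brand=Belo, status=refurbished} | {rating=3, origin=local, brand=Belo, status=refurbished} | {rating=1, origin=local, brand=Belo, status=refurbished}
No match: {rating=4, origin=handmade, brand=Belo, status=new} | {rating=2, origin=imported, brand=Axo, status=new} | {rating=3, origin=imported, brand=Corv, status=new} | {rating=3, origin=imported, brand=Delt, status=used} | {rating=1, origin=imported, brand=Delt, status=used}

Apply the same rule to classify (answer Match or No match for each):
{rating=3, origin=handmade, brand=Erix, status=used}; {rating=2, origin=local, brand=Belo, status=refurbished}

The classifier is using: status is refurbished.
No match: {rating=3, origin=handmade, brand=Erix, status=used}, since status is used. Match: {rating=2, origin=local, brand=Belo, status=refurbished}, since status is refurbished.

No match, Match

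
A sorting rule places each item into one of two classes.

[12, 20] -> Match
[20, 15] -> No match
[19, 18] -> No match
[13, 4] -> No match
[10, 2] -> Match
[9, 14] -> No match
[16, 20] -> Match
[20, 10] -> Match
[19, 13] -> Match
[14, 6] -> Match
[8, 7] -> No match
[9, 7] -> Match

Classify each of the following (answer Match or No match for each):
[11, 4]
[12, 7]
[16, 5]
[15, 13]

The pattern is that an item is 'Match' exactly when: sum is even.
[11, 4] — 11+4 = 15, hence No match. [12, 7] — 12+7 = 19, hence No match. [16, 5] — 16+5 = 21, hence No match. [15, 13] — 15+13 = 28, hence Match.

No match, No match, No match, Match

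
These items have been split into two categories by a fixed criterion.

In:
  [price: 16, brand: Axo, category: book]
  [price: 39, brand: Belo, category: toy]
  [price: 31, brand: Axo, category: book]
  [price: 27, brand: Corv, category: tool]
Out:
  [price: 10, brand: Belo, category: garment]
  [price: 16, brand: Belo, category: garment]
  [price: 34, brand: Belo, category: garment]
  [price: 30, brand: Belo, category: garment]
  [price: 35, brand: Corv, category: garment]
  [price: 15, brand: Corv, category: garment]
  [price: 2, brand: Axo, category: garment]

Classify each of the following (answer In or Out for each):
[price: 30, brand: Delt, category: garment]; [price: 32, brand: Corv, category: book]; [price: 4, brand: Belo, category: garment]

The distinguishing property — category is not garment — holds for all the 'In' cases and none of the 'Out' cases.
[price: 30, brand: Delt, category: garment] — category is garment, hence Out.
[price: 32, brand: Corv, category: book] — category is book, hence In.
[price: 4, brand: Belo, category: garment] — category is garment, hence Out.

Out, In, Out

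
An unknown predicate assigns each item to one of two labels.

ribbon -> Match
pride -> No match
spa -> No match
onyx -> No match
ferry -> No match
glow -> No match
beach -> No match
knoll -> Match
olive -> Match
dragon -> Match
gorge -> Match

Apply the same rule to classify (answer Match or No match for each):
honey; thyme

Match, No match

A rule that fits every label: length ≥ 5 AND contains 'o' — true of each 'Match' example, false of each 'No match' one.
honey — length 5, has 'o', hence Match.
thyme — length 5, no 'o', hence No match.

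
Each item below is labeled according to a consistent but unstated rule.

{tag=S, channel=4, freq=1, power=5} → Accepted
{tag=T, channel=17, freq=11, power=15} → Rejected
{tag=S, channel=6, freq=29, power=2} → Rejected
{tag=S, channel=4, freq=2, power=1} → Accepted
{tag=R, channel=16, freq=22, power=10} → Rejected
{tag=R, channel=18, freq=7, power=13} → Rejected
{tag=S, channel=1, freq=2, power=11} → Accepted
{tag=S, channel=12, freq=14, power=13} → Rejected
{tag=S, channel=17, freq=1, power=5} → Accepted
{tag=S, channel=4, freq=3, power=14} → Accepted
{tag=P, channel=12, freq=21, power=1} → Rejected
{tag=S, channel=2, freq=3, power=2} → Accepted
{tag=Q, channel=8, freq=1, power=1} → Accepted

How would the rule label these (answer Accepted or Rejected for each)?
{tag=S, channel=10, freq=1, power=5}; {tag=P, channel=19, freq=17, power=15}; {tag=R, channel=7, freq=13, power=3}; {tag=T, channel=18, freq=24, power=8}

The simplest hypothesis consistent with all the labels is: freq ≤ 3.

Accepted, Rejected, Rejected, Rejected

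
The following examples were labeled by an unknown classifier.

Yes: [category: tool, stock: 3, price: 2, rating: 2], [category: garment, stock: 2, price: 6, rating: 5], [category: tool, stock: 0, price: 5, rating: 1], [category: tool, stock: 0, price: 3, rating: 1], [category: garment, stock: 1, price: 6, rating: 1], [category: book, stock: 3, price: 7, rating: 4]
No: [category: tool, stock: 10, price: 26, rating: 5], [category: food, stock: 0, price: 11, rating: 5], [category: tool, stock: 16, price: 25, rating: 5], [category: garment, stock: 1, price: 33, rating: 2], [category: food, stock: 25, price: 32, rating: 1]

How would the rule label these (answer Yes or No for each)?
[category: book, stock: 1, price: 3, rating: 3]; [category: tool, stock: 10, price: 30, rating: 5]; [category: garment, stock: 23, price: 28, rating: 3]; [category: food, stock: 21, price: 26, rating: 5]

Yes, No, No, No

A rule that fits every label: price ≤ 7 — true of each 'Yes' example, false of each 'No' one.
[category: book, stock: 1, price: 3, rating: 3] → price = 3 → Yes. [category: tool, stock: 10, price: 30, rating: 5] → price = 30 → No. [category: garment, stock: 23, price: 28, rating: 3] → price = 28 → No. [category: food, stock: 21, price: 26, rating: 5] → price = 26 → No.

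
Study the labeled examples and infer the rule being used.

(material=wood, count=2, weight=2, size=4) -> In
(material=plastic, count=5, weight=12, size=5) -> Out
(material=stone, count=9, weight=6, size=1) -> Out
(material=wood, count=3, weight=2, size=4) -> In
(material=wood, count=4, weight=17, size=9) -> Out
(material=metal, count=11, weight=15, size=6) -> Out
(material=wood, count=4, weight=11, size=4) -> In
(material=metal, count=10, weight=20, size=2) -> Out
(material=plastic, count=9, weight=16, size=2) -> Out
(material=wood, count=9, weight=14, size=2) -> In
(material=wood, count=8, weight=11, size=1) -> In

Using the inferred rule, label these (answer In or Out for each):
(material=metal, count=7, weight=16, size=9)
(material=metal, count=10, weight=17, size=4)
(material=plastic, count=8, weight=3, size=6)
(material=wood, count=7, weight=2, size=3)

Out, Out, Out, In

'In' ⟺ material is wood AND size ≤ 4.
(material=metal, count=7, weight=16, size=9): material is metal, size = 9 — does not fit, so Out.
(material=metal, count=10, weight=17, size=4): material is metal, size = 4 — does not fit, so Out.
(material=plastic, count=8, weight=3, size=6): material is plastic, size = 6 — does not fit, so Out.
(material=wood, count=7, weight=2, size=3): material is wood, size = 3 — meets the rule, so In.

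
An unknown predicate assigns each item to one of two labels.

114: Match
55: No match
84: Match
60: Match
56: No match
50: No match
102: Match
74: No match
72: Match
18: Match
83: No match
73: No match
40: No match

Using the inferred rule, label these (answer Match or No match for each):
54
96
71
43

Match, Match, No match, No match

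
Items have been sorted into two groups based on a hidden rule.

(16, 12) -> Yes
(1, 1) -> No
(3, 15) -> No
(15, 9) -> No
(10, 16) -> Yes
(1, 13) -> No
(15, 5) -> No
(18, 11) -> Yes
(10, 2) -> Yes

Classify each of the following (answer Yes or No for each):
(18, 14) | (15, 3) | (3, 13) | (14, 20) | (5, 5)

Yes, No, No, Yes, No

The distinguishing property — first is even — holds for all the 'Yes' cases and none of the 'No' cases.
(18, 14) — first 18, hence Yes.
(15, 3) — first 15, hence No.
(3, 13) — first 3, hence No.
(14, 20) — first 14, hence Yes.
(5, 5) — first 5, hence No.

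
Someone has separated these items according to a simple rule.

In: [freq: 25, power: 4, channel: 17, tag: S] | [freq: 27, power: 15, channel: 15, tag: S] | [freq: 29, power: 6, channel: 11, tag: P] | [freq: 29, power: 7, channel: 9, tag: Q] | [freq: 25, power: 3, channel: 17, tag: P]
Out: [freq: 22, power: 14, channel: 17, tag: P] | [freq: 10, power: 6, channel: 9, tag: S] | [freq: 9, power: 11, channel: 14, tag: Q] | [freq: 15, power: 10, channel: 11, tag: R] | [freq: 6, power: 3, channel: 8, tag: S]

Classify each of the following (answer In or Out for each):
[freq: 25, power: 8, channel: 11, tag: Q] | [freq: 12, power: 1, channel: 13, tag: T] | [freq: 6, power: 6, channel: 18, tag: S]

In, Out, Out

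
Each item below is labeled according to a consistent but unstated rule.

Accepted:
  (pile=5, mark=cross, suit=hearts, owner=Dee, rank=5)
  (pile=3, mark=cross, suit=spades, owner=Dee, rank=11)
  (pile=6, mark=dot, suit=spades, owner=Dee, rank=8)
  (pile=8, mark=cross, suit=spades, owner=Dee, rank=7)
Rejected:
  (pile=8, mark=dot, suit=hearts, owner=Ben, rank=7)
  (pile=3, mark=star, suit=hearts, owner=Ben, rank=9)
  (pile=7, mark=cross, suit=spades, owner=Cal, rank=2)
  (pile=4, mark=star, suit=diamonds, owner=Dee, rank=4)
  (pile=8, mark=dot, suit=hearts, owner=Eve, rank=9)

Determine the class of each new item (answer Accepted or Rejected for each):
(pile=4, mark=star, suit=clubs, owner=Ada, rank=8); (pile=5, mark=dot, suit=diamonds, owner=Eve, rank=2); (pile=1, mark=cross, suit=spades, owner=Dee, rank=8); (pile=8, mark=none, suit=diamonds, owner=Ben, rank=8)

One predicate separates the groups cleanly: owner is Dee AND rank ≥ 5.
(pile=4, mark=star, suit=clubs, owner=Ada, rank=8): owner is Ada, rank = 8 — fails the rule, so Rejected. (pile=5, mark=dot, suit=diamonds, owner=Eve, rank=2): owner is Eve, rank = 2 — fails the rule, so Rejected. (pile=1, mark=cross, suit=spades, owner=Dee, rank=8): owner is Dee, rank = 8 — matches, so Accepted. (pile=8, mark=none, suit=diamonds, owner=Ben, rank=8): owner is Ben, rank = 8 — fails the rule, so Rejected.

Rejected, Rejected, Accepted, Rejected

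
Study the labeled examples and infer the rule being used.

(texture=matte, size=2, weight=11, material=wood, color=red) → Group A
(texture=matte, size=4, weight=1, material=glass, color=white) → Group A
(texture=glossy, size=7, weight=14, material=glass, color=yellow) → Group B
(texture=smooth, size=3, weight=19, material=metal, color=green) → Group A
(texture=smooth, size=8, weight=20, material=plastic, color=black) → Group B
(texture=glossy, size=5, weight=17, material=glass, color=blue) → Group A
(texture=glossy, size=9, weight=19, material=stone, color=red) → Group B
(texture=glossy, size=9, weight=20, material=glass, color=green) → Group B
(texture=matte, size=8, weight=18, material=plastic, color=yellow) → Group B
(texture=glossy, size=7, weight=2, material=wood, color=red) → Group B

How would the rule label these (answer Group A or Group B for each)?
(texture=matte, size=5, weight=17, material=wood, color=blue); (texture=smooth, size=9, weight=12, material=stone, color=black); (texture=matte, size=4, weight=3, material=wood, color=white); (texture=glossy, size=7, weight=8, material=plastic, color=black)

Group A, Group B, Group A, Group B

One predicate separates the groups cleanly: size ≤ 5.
(texture=matte, size=5, weight=17, material=wood, color=blue): size = 5, has this property → Group A.
(texture=smooth, size=9, weight=12, material=stone, color=black): size = 9, does not pass → Group B.
(texture=matte, size=4, weight=3, material=wood, color=white): size = 4, has this property → Group A.
(texture=glossy, size=7, weight=8, material=plastic, color=black): size = 7, does not pass → Group B.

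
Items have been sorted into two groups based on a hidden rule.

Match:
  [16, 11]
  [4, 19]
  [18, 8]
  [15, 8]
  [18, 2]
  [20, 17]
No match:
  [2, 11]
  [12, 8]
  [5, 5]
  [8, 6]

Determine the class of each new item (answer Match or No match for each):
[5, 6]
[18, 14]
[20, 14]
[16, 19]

No match, Match, Match, Match

The rule appears to be: max ≥ 15.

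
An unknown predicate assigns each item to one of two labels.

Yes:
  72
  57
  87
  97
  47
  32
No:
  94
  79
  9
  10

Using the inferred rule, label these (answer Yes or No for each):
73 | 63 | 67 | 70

No, No, Yes, No

The common property of the 'Yes' items is: ≡ 2 (mod 5). No 'No' item has it.
73: 73 mod 5 = 3, does not satisfy this → No.
63: 63 mod 5 = 3, does not satisfy this → No.
67: 67 mod 5 = 2, has this property → Yes.
70: 70 mod 5 = 0, does not satisfy this → No.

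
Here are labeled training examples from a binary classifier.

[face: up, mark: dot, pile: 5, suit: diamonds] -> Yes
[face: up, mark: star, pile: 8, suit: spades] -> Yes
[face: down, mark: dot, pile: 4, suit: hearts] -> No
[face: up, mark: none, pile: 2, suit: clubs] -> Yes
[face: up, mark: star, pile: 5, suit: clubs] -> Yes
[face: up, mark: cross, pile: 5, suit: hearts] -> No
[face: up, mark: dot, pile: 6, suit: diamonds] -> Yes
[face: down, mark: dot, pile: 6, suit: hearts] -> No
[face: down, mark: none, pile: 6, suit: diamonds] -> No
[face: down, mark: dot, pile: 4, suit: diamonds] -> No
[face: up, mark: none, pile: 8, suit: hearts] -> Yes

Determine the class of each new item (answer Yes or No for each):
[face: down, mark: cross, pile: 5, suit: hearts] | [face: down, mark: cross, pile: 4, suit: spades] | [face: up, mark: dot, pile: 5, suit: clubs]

No, No, Yes

Every 'Yes' example satisfies: mark is not cross AND face is up. None of the 'No' examples do.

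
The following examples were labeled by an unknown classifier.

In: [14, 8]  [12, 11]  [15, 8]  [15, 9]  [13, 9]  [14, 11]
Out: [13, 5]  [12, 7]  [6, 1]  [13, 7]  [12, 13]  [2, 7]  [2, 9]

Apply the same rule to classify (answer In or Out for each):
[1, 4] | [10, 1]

The distinguishing property — first > second AND sum ≥ 22 — holds for all the 'In' cases and none of the 'Out' cases.
[1, 4] → 1 < 4, 1+4 = 5 → Out. [10, 1] → 10 > 1, 10+1 = 11 → Out.

Out, Out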